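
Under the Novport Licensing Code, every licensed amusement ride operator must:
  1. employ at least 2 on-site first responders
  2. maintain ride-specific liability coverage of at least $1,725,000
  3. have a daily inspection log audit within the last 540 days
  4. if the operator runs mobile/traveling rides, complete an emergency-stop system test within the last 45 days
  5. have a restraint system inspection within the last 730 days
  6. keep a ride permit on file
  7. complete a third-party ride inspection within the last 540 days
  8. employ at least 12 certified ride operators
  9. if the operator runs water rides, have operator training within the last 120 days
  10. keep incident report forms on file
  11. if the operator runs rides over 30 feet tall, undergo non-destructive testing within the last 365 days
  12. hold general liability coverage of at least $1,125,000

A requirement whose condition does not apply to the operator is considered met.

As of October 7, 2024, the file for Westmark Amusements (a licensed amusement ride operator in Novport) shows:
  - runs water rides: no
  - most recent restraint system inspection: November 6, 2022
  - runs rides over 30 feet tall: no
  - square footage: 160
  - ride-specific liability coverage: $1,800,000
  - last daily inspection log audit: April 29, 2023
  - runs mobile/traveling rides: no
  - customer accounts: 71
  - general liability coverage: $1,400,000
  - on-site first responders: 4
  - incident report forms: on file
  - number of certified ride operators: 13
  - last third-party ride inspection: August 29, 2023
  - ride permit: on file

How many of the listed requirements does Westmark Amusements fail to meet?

0

1. on-site first responders 4 ≥ 2 → met
2. ride-specific liability coverage $1,800,000 ≥ $1,725,000 → met
3. daily inspection log audit 527 days ago vs limit 540 → met
4. condition 'runs mobile/traveling rides' does not hold → requirement n/a → met
5. restraint system inspection 701 days ago vs limit 730 → met
6. ride permit present → met
7. third-party ride inspection 405 days ago vs limit 540 → met
8. certified ride operators 13 ≥ 12 → met
9. condition 'runs water rides' does not hold → requirement n/a → met
10. incident report forms present → met
11. condition 'runs rides over 30 feet tall' does not hold → requirement n/a → met
12. general liability coverage $1,400,000 ≥ $1,125,000 → met
Not met: 0 of 12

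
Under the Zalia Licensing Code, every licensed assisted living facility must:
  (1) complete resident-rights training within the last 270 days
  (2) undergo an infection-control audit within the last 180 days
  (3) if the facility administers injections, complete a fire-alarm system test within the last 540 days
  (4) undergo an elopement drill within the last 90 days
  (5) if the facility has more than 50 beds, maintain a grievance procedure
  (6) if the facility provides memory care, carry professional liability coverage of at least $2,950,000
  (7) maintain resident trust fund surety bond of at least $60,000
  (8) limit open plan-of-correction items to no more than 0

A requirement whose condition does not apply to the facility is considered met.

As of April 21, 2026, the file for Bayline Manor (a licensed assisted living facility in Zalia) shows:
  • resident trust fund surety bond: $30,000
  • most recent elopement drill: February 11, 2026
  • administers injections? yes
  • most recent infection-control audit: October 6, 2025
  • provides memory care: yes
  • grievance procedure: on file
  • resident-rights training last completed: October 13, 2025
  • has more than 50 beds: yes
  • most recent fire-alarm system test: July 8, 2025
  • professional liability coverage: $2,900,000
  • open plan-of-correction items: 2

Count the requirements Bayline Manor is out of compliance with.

1. resident-rights training 190 days ago vs limit 270 → met
2. infection-control audit 197 days ago vs limit 180 → not met
3. condition 'administers injections' holds; fire-alarm system test 287 days ago vs limit 540 → met
4. elopement drill 69 days ago vs limit 90 → met
5. condition 'has more than 50 beds' holds; grievance procedure present → met
6. condition 'provides memory care' holds; professional liability coverage $2,900,000 < $2,950,000 → not met
7. resident trust fund surety bond $30,000 < $60,000 → not met
8. open plan-of-correction items 2 > 0 → not met
Not met: 4 of 8

4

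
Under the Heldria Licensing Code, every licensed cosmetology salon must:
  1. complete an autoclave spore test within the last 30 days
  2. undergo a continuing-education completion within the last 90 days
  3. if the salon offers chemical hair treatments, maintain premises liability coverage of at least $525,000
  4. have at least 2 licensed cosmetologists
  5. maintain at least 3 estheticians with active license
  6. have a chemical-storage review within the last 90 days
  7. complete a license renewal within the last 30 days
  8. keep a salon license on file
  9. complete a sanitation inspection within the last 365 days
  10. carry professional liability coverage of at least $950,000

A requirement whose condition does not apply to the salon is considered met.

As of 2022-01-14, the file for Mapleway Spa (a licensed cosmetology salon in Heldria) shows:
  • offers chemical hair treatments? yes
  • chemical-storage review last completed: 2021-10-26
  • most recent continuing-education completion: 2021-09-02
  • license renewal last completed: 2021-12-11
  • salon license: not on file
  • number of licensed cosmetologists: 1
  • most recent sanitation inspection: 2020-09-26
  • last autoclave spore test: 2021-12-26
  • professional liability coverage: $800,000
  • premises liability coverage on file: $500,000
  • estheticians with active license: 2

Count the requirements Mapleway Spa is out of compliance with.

8

1. autoclave spore test 19 days ago vs limit 30 → met
2. continuing-education completion 134 days ago vs limit 90 → not met
3. condition 'offers chemical hair treatments' holds; premises liability coverage $500,000 < $525,000 → not met
4. licensed cosmetologists 1 < 2 → not met
5. estheticians with active license 2 < 3 → not met
6. chemical-storage review 80 days ago vs limit 90 → met
7. license renewal 34 days ago vs limit 30 → not met
8. salon license absent → not met
9. sanitation inspection 475 days ago vs limit 365 → not met
10. professional liability coverage $800,000 < $950,000 → not met
Not met: 8 of 10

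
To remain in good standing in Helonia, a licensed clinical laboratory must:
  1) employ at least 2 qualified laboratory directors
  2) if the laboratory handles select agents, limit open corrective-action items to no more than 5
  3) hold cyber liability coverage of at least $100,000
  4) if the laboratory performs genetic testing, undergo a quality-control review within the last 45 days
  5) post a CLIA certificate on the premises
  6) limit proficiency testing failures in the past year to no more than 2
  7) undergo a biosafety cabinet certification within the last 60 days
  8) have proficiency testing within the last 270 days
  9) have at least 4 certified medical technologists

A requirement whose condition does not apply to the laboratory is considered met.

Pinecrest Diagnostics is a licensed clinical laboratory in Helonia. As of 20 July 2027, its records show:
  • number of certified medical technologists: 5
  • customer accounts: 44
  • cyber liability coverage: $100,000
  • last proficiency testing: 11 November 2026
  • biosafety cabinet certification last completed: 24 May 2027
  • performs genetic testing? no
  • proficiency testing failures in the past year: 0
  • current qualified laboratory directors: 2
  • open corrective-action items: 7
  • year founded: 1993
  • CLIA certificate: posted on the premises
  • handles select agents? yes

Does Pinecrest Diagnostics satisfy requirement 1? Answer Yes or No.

Yes

1. qualified laboratory directors 2 ≥ 2 → met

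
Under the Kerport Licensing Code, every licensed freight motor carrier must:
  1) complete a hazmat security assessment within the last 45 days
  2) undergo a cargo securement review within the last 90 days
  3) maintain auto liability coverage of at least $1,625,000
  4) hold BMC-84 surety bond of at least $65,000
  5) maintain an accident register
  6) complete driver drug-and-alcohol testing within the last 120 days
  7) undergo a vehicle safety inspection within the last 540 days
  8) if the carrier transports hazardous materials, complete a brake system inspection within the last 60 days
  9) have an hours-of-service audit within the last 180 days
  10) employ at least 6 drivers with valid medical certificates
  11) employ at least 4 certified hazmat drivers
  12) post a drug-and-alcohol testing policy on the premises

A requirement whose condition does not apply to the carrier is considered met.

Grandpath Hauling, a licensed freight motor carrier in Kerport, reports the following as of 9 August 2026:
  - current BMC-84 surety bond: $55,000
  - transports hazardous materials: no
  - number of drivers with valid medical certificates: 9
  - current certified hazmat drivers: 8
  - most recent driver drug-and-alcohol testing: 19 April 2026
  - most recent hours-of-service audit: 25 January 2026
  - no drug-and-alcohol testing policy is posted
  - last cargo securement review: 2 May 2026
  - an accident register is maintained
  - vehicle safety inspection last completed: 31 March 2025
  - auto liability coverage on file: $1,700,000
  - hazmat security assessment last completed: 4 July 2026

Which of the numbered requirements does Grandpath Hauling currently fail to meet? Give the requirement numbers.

1. hazmat security assessment 36 days ago vs limit 45 → met
2. cargo securement review 99 days ago vs limit 90 → not met
3. auto liability coverage $1,700,000 ≥ $1,625,000 → met
4. BMC-84 surety bond $55,000 < $65,000 → not met
5. accident register present → met
6. driver drug-and-alcohol testing 112 days ago vs limit 120 → met
7. vehicle safety inspection 496 days ago vs limit 540 → met
8. condition 'transports hazardous materials' does not hold → requirement n/a → met
9. hours-of-service audit 196 days ago vs limit 180 → not met
10. drivers with valid medical certificates 9 ≥ 6 → met
11. certified hazmat drivers 8 ≥ 4 → met
12. drug-and-alcohol testing policy absent → not met
Not met: 2, 4, 9, 12

2, 4, 9, 12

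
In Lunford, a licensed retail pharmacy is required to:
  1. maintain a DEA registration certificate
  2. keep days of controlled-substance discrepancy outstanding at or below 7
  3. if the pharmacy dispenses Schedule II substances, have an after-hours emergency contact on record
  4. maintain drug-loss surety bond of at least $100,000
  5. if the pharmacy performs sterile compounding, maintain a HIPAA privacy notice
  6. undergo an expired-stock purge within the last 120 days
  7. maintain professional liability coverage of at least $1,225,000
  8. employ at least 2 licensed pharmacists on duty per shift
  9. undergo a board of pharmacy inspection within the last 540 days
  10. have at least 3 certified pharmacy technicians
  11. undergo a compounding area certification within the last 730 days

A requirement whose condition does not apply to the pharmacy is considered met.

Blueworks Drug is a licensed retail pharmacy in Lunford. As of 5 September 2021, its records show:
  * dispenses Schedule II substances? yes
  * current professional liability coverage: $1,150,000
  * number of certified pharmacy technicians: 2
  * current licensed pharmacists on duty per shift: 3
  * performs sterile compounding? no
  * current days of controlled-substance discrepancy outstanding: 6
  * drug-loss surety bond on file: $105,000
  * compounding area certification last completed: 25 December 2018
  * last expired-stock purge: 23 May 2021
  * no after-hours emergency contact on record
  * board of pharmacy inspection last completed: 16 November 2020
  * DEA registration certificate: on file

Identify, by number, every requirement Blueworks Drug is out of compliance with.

1. DEA registration certificate present → met
2. days of controlled-substance discrepancy outstanding 6 ≤ 7 → met
3. condition 'dispenses Schedule II substances' holds; after-hours emergency contact absent → not met
4. drug-loss surety bond $105,000 ≥ $100,000 → met
5. condition 'performs sterile compounding' does not hold → requirement n/a → met
6. expired-stock purge 105 days ago vs limit 120 → met
7. professional liability coverage $1,150,000 < $1,225,000 → not met
8. licensed pharmacists on duty per shift 3 ≥ 2 → met
9. board of pharmacy inspection 293 days ago vs limit 540 → met
10. certified pharmacy technicians 2 < 3 → not met
11. compounding area certification 985 days ago vs limit 730 → not met
Not met: 3, 7, 10, 11

3, 7, 10, 11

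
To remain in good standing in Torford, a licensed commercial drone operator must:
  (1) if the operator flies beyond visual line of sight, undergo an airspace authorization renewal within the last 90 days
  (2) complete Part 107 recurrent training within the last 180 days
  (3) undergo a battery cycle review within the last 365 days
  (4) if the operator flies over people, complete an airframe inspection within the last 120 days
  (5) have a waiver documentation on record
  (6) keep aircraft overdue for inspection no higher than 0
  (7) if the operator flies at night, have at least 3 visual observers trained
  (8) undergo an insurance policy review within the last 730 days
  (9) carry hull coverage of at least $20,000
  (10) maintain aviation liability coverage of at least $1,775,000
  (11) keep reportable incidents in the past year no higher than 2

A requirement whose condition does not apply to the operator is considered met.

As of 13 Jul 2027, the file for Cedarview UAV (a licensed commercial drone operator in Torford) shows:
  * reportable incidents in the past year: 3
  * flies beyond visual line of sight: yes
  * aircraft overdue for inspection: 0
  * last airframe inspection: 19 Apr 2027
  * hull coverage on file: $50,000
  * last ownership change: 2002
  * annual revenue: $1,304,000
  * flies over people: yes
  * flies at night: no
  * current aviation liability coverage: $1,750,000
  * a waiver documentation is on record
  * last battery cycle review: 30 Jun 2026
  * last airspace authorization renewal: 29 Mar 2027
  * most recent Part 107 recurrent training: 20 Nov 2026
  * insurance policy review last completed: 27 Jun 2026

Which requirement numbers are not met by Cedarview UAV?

1, 2, 3, 10, 11

1. condition 'flies beyond visual line of sight' holds; airspace authorization renewal 106 days ago vs limit 90 → not met
2. Part 107 recurrent training 235 days ago vs limit 180 → not met
3. battery cycle review 378 days ago vs limit 365 → not met
4. condition 'flies over people' holds; airframe inspection 85 days ago vs limit 120 → met
5. waiver documentation present → met
6. aircraft overdue for inspection 0 ≤ 0 → met
7. condition 'flies at night' does not hold → requirement n/a → met
8. insurance policy review 381 days ago vs limit 730 → met
9. hull coverage $50,000 ≥ $20,000 → met
10. aviation liability coverage $1,750,000 < $1,775,000 → not met
11. reportable incidents in the past year 3 > 2 → not met
Not met: 1, 2, 3, 10, 11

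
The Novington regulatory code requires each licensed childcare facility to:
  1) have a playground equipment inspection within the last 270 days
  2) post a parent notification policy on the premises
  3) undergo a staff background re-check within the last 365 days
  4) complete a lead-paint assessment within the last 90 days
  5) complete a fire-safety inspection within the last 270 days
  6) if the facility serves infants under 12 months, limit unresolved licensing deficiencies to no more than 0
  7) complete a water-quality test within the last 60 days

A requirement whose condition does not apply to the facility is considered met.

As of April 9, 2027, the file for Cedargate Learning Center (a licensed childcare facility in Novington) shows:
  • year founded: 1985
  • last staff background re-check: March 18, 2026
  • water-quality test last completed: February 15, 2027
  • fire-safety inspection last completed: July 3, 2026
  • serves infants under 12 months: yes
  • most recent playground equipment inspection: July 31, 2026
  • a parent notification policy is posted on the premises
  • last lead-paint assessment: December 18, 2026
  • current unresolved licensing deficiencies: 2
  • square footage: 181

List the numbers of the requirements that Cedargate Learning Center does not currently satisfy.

3, 4, 5, 6

1. playground equipment inspection 252 days ago vs limit 270 → met
2. parent notification policy present → met
3. staff background re-check 387 days ago vs limit 365 → not met
4. lead-paint assessment 112 days ago vs limit 90 → not met
5. fire-safety inspection 280 days ago vs limit 270 → not met
6. condition 'serves infants under 12 months' holds; unresolved licensing deficiencies 2 > 0 → not met
7. water-quality test 53 days ago vs limit 60 → met
Not met: 3, 4, 5, 6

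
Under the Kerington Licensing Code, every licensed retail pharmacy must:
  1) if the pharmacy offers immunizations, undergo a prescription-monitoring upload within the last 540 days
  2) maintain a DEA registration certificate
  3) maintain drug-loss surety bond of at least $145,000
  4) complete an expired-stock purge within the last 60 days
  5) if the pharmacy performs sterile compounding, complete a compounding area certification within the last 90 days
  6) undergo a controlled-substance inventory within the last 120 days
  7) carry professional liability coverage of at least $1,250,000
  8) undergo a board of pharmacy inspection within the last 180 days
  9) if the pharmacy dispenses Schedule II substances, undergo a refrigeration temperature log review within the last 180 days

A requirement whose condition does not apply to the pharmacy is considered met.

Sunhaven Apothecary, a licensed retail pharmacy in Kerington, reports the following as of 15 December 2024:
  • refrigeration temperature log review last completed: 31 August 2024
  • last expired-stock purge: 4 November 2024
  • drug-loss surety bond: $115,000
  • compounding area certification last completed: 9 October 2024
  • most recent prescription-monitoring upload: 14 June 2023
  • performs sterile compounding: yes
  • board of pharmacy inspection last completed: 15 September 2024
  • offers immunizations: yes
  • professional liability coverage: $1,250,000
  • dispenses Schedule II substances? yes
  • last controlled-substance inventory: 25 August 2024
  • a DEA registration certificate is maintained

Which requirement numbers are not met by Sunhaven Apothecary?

1, 3

1. condition 'offers immunizations' holds; prescription-monitoring upload 550 days ago vs limit 540 → not met
2. DEA registration certificate present → met
3. drug-loss surety bond $115,000 < $145,000 → not met
4. expired-stock purge 41 days ago vs limit 60 → met
5. condition 'performs sterile compounding' holds; compounding area certification 67 days ago vs limit 90 → met
6. controlled-substance inventory 112 days ago vs limit 120 → met
7. professional liability coverage $1,250,000 ≥ $1,250,000 → met
8. board of pharmacy inspection 91 days ago vs limit 180 → met
9. condition 'dispenses Schedule II substances' holds; refrigeration temperature log review 106 days ago vs limit 180 → met
Not met: 1, 3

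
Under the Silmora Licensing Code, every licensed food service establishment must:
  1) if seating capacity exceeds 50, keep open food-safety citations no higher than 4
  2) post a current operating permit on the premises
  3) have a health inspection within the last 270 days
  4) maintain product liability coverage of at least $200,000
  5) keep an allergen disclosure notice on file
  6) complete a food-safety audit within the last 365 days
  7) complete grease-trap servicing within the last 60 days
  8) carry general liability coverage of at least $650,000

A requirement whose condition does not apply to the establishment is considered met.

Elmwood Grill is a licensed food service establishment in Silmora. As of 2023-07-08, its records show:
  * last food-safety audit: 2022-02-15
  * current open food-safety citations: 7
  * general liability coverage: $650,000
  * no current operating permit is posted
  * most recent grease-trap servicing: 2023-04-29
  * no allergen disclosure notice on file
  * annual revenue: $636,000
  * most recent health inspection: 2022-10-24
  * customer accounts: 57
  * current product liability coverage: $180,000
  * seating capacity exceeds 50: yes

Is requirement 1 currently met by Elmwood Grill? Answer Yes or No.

No

1. condition 'seating capacity exceeds 50' holds; open food-safety citations 7 > 4 → not met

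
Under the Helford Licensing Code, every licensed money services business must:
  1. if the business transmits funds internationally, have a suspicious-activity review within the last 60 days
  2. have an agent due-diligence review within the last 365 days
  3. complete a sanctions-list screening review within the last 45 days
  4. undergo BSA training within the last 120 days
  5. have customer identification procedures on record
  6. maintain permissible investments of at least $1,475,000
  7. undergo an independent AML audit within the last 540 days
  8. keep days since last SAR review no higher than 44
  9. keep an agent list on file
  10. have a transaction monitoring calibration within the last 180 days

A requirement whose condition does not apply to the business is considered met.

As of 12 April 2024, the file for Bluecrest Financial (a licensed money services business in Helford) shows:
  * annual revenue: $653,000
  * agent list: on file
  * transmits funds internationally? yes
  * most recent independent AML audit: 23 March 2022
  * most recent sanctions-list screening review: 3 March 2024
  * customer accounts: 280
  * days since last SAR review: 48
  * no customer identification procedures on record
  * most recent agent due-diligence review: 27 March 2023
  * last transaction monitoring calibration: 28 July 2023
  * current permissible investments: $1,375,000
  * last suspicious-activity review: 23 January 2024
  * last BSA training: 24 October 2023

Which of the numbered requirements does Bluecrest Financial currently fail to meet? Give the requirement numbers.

1, 2, 4, 5, 6, 7, 8, 10

1. condition 'transmits funds internationally' holds; suspicious-activity review 80 days ago vs limit 60 → not met
2. agent due-diligence review 382 days ago vs limit 365 → not met
3. sanctions-list screening review 40 days ago vs limit 45 → met
4. BSA training 171 days ago vs limit 120 → not met
5. customer identification procedures absent → not met
6. permissible investments $1,375,000 < $1,475,000 → not met
7. independent AML audit 751 days ago vs limit 540 → not met
8. days since last SAR review 48 > 44 → not met
9. agent list present → met
10. transaction monitoring calibration 259 days ago vs limit 180 → not met
Not met: 1, 2, 4, 5, 6, 7, 8, 10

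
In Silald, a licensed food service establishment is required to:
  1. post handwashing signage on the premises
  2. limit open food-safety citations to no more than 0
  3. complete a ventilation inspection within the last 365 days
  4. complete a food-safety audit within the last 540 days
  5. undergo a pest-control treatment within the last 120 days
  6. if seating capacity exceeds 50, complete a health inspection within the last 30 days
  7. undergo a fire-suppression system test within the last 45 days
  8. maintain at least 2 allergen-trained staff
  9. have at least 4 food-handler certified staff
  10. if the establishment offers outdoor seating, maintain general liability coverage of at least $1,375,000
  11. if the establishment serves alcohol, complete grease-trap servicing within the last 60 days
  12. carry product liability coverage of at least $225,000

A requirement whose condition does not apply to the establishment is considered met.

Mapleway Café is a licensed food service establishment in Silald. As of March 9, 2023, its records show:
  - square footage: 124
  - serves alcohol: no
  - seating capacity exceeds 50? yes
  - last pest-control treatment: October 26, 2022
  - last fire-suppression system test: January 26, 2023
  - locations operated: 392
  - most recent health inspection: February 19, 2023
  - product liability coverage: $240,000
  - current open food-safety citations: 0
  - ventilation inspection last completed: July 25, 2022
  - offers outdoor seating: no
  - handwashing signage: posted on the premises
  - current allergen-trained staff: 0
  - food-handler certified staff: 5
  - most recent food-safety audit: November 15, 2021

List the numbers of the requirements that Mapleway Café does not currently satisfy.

5, 8

1. handwashing signage present → met
2. open food-safety citations 0 ≤ 0 → met
3. ventilation inspection 227 days ago vs limit 365 → met
4. food-safety audit 479 days ago vs limit 540 → met
5. pest-control treatment 134 days ago vs limit 120 → not met
6. condition 'seating capacity exceeds 50' holds; health inspection 18 days ago vs limit 30 → met
7. fire-suppression system test 42 days ago vs limit 45 → met
8. allergen-trained staff 0 < 2 → not met
9. food-handler certified staff 5 ≥ 4 → met
10. condition 'offers outdoor seating' does not hold → requirement n/a → met
11. condition 'serves alcohol' does not hold → requirement n/a → met
12. product liability coverage $240,000 ≥ $225,000 → met
Not met: 5, 8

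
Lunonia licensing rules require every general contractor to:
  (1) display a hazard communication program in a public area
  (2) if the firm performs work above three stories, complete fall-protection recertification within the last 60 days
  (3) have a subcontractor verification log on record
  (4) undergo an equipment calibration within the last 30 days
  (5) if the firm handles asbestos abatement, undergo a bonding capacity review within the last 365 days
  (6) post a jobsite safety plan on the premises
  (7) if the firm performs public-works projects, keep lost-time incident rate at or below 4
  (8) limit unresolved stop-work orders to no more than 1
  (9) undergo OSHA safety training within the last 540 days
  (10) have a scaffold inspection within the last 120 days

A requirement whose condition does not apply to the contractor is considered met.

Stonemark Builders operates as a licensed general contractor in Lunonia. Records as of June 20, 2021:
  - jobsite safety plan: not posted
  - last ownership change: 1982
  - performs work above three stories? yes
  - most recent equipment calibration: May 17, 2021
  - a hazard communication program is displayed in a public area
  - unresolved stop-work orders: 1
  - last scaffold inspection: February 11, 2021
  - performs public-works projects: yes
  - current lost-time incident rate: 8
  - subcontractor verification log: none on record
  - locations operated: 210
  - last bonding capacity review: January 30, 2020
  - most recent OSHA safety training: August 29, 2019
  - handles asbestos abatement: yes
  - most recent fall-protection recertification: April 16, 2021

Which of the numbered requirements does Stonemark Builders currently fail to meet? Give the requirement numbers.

1. hazard communication program present → met
2. condition 'performs work above three stories' holds; fall-protection recertification 65 days ago vs limit 60 → not met
3. subcontractor verification log absent → not met
4. equipment calibration 34 days ago vs limit 30 → not met
5. condition 'handles asbestos abatement' holds; bonding capacity review 507 days ago vs limit 365 → not met
6. jobsite safety plan absent → not met
7. condition 'performs public-works projects' holds; lost-time incident rate 8 > 4 → not met
8. unresolved stop-work orders 1 ≤ 1 → met
9. OSHA safety training 661 days ago vs limit 540 → not met
10. scaffold inspection 129 days ago vs limit 120 → not met
Not met: 2, 3, 4, 5, 6, 7, 9, 10

2, 3, 4, 5, 6, 7, 9, 10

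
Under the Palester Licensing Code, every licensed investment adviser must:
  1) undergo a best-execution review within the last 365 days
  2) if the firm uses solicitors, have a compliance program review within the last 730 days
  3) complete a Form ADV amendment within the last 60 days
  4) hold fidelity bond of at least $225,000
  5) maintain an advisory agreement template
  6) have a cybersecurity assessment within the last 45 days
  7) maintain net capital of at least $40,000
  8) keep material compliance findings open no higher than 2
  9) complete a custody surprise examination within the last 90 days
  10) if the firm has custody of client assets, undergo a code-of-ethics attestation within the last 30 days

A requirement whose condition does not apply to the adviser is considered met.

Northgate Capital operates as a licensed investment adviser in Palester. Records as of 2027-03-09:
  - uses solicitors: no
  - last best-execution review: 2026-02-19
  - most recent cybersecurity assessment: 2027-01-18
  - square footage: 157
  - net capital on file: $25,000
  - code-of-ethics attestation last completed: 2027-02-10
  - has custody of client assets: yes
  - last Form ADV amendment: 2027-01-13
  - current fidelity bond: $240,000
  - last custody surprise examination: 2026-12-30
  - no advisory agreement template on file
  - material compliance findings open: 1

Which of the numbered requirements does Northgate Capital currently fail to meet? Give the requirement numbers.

1, 5, 6, 7

1. best-execution review 383 days ago vs limit 365 → not met
2. condition 'uses solicitors' does not hold → requirement n/a → met
3. Form ADV amendment 55 days ago vs limit 60 → met
4. fidelity bond $240,000 ≥ $225,000 → met
5. advisory agreement template absent → not met
6. cybersecurity assessment 50 days ago vs limit 45 → not met
7. net capital $25,000 < $40,000 → not met
8. material compliance findings open 1 ≤ 2 → met
9. custody surprise examination 69 days ago vs limit 90 → met
10. condition 'has custody of client assets' holds; code-of-ethics attestation 27 days ago vs limit 30 → met
Not met: 1, 5, 6, 7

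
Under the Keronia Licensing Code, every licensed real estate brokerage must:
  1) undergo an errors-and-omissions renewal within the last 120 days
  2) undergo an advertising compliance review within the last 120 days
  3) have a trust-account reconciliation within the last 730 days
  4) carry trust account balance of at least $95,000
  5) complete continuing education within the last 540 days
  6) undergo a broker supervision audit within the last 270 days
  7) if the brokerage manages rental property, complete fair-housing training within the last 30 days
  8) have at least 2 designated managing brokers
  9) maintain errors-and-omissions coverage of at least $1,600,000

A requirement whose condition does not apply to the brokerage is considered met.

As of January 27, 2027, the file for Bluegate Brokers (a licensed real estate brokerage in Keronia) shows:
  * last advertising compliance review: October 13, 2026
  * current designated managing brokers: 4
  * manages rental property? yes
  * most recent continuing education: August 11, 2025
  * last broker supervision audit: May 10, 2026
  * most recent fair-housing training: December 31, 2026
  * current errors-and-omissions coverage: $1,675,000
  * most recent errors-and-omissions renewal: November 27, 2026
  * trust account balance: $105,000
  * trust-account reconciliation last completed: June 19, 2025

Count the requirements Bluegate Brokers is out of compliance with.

1. errors-and-omissions renewal 61 days ago vs limit 120 → met
2. advertising compliance review 106 days ago vs limit 120 → met
3. trust-account reconciliation 587 days ago vs limit 730 → met
4. trust account balance $105,000 ≥ $95,000 → met
5. continuing education 534 days ago vs limit 540 → met
6. broker supervision audit 262 days ago vs limit 270 → met
7. condition 'manages rental property' holds; fair-housing training 27 days ago vs limit 30 → met
8. designated managing brokers 4 ≥ 2 → met
9. errors-and-omissions coverage $1,675,000 ≥ $1,600,000 → met
Not met: 0 of 9

0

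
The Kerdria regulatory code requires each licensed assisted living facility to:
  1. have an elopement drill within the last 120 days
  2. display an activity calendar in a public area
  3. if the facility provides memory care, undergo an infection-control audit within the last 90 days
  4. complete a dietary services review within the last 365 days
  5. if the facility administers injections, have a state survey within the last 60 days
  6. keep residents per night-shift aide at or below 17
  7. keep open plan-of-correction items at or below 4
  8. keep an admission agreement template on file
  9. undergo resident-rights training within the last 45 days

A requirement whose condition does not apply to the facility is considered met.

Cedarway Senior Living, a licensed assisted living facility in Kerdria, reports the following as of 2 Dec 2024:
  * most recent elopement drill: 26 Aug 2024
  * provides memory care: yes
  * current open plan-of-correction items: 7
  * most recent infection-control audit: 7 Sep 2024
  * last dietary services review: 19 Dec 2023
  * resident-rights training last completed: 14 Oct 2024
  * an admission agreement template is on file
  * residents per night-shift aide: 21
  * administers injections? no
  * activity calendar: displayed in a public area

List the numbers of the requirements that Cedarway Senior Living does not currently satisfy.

1. elopement drill 98 days ago vs limit 120 → met
2. activity calendar present → met
3. condition 'provides memory care' holds; infection-control audit 86 days ago vs limit 90 → met
4. dietary services review 349 days ago vs limit 365 → met
5. condition 'administers injections' does not hold → requirement n/a → met
6. residents per night-shift aide 21 > 17 → not met
7. open plan-of-correction items 7 > 4 → not met
8. admission agreement template present → met
9. resident-rights training 49 days ago vs limit 45 → not met
Not met: 6, 7, 9

6, 7, 9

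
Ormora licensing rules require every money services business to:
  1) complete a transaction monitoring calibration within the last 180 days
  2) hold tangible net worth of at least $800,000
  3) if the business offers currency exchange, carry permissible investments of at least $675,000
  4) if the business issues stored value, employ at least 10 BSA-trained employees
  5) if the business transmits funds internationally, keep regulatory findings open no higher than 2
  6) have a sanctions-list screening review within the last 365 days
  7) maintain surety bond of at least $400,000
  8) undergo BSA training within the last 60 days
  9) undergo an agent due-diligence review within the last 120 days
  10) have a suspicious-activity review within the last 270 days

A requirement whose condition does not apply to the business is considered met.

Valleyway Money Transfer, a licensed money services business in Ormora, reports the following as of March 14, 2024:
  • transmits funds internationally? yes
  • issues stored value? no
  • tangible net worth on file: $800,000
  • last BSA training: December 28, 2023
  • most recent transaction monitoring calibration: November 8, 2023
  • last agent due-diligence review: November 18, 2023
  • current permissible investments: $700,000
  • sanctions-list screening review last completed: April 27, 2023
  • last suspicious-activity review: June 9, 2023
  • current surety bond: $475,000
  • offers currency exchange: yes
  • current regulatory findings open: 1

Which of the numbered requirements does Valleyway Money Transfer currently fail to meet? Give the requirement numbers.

1. transaction monitoring calibration 127 days ago vs limit 180 → met
2. tangible net worth $800,000 ≥ $800,000 → met
3. condition 'offers currency exchange' holds; permissible investments $700,000 ≥ $675,000 → met
4. condition 'issues stored value' does not hold → requirement n/a → met
5. condition 'transmits funds internationally' holds; regulatory findings open 1 ≤ 2 → met
6. sanctions-list screening review 322 days ago vs limit 365 → met
7. surety bond $475,000 ≥ $400,000 → met
8. BSA training 77 days ago vs limit 60 → not met
9. agent due-diligence review 117 days ago vs limit 120 → met
10. suspicious-activity review 279 days ago vs limit 270 → not met
Not met: 8, 10

8, 10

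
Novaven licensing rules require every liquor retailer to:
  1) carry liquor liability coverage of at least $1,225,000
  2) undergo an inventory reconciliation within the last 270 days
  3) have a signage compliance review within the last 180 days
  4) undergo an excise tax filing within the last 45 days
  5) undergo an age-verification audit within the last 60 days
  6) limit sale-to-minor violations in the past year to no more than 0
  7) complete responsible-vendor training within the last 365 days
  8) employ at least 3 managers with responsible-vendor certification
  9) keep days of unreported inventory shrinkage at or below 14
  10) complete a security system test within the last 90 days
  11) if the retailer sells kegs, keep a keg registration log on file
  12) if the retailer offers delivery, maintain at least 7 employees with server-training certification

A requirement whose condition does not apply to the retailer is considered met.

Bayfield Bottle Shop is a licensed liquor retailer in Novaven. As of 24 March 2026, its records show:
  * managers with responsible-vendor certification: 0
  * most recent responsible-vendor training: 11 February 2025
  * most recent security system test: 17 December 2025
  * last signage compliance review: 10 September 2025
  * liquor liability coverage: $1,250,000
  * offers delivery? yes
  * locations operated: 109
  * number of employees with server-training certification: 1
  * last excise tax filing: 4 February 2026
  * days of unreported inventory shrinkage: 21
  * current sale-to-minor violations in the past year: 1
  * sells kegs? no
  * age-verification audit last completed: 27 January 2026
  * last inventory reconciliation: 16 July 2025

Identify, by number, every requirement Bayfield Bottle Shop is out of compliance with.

1. liquor liability coverage $1,250,000 ≥ $1,225,000 → met
2. inventory reconciliation 251 days ago vs limit 270 → met
3. signage compliance review 195 days ago vs limit 180 → not met
4. excise tax filing 48 days ago vs limit 45 → not met
5. age-verification audit 56 days ago vs limit 60 → met
6. sale-to-minor violations in the past year 1 > 0 → not met
7. responsible-vendor training 406 days ago vs limit 365 → not met
8. managers with responsible-vendor certification 0 < 3 → not met
9. days of unreported inventory shrinkage 21 > 14 → not met
10. security system test 97 days ago vs limit 90 → not met
11. condition 'sells kegs' does not hold → requirement n/a → met
12. condition 'offers delivery' holds; employees with server-training certification 1 < 7 → not met
Not met: 3, 4, 6, 7, 8, 9, 10, 12

3, 4, 6, 7, 8, 9, 10, 12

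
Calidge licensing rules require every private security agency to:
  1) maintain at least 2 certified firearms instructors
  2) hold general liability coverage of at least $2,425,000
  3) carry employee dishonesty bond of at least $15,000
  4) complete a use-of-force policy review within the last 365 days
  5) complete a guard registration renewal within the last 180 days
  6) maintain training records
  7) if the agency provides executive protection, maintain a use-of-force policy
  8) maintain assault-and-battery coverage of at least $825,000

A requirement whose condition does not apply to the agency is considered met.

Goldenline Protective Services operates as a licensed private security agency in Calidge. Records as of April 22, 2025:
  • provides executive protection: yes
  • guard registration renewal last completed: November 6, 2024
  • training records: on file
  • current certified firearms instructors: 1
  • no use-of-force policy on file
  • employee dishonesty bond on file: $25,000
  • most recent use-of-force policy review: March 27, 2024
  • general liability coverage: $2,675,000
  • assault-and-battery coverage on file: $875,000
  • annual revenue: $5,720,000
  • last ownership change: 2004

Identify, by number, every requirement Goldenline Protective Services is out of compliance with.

1. certified firearms instructors 1 < 2 → not met
2. general liability coverage $2,675,000 ≥ $2,425,000 → met
3. employee dishonesty bond $25,000 ≥ $15,000 → met
4. use-of-force policy review 391 days ago vs limit 365 → not met
5. guard registration renewal 167 days ago vs limit 180 → met
6. training records present → met
7. condition 'provides executive protection' holds; use-of-force policy absent → not met
8. assault-and-battery coverage $875,000 ≥ $825,000 → met
Not met: 1, 4, 7

1, 4, 7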